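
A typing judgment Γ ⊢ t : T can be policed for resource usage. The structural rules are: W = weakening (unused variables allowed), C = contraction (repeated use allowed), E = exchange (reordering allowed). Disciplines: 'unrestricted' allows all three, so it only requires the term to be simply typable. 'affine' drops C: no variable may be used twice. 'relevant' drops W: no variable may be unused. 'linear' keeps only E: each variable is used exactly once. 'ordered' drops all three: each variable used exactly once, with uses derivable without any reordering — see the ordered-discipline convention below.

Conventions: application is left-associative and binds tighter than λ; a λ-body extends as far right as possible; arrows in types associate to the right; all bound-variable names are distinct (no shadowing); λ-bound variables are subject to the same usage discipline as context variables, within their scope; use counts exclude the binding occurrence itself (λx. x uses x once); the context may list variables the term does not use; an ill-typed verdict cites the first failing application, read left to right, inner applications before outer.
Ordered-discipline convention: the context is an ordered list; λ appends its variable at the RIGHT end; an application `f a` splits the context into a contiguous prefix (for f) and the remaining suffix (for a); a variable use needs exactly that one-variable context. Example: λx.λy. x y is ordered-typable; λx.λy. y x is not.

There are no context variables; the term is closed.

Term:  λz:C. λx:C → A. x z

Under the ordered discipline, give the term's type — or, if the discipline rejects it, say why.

not well-typed under ordered — no ordered split (uses run x, z)
usage: z (bound)=1, x (bound)=1
uses in reading order: x, z
typing: well-typed at C → (C → A) → A
summary: ordered ✗, linear ✓, affine ✓, relevant ✓, unrestricted ✓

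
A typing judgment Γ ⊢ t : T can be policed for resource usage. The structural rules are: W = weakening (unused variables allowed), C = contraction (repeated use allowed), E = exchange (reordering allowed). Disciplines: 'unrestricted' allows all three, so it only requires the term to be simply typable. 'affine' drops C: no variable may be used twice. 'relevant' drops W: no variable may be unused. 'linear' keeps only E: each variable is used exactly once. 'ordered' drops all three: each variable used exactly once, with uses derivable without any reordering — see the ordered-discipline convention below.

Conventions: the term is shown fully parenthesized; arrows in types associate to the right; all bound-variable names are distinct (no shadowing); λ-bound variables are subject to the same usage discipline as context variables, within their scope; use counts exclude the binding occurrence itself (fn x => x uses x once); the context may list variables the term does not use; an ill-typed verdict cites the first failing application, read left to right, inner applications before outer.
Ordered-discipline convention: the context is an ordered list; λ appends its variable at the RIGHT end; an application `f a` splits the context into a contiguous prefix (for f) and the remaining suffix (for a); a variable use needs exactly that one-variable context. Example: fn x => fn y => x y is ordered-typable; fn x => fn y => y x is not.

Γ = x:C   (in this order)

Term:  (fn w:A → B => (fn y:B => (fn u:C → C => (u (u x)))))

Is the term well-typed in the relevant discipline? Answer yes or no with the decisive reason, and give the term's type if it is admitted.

no — needs weakening: w, y unused
use counts: x: 1×, w (bound): 0×, y (bound): 0×, u (bound): 2×
uses in reading order: u, u, x
typing: the term checks, with type (A → B) → B → (C → C) → C
summary: ordered ✗; linear ✗; affine ✗; relevant ✗; unrestricted ✓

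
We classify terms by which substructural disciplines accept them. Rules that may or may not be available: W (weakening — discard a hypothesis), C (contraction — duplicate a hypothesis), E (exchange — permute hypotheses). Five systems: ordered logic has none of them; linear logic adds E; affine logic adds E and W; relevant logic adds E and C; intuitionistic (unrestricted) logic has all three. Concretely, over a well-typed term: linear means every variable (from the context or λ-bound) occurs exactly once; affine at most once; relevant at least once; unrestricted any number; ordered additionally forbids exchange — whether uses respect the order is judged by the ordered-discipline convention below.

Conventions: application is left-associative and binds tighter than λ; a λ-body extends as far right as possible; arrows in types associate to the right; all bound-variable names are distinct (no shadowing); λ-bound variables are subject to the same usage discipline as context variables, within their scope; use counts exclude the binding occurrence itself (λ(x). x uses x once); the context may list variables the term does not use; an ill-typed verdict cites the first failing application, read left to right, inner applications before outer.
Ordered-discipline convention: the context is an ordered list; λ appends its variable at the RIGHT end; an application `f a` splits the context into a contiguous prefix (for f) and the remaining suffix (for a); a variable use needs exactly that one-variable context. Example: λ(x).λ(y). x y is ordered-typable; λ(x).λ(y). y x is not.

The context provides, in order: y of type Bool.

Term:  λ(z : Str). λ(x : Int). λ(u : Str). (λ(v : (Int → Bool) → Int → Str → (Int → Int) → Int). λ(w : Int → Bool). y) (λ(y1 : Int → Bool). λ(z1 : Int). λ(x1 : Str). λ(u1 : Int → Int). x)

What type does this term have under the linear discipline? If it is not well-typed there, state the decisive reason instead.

not well-typed under linear — unused: z, u, v, w, y1, z1, x1, u1 — weakening required
usage: y=1; z [bound]=0; x [bound]=1; u [bound]=0; v [bound]=0; w [bound]=0; y1 [bound]=0; z1 [bound]=0; x1 [bound]=0; u1 [bound]=0
order of uses: y, x
typing: well-typed at Str → Int → Str → (Int → Bool) → Bool
summary: ordered ✗ | linear ✗ | affine ✓ | relevant ✗ | unrestricted ✓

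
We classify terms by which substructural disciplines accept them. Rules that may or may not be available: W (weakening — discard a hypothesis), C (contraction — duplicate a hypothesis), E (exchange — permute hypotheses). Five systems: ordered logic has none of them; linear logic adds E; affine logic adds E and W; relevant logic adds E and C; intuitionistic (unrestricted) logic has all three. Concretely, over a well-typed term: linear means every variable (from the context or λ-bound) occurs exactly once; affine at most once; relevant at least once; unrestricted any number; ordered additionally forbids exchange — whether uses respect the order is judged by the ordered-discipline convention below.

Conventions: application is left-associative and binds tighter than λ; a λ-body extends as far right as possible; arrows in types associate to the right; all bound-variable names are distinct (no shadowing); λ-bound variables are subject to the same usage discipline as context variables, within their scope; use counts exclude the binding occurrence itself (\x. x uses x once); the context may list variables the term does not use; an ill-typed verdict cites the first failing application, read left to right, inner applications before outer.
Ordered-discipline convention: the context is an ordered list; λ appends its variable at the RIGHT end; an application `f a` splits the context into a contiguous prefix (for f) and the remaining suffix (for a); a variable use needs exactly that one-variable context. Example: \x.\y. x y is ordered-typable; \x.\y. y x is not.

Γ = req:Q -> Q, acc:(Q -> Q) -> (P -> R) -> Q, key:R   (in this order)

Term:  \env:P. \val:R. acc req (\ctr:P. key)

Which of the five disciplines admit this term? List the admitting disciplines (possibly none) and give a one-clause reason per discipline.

admitted by: affine, unrestricted
counts: req: 1; acc: 1; key: 1; env [bound]: 0; val [bound]: 0; ctr [bound]: 0
use order (left to right): acc, req, key
typing: well-typed at P -> R -> Q
ordered: ✗, env, val, ctr left unused
linear: ✗, env, val, ctr left unused
affine: ✓, req, acc, key, env, val, ctr: no repeats, contraction unneeded
relevant: ✗, env, val, ctr left unused
unrestricted: ✓, typability at P -> R -> Q is all that's needed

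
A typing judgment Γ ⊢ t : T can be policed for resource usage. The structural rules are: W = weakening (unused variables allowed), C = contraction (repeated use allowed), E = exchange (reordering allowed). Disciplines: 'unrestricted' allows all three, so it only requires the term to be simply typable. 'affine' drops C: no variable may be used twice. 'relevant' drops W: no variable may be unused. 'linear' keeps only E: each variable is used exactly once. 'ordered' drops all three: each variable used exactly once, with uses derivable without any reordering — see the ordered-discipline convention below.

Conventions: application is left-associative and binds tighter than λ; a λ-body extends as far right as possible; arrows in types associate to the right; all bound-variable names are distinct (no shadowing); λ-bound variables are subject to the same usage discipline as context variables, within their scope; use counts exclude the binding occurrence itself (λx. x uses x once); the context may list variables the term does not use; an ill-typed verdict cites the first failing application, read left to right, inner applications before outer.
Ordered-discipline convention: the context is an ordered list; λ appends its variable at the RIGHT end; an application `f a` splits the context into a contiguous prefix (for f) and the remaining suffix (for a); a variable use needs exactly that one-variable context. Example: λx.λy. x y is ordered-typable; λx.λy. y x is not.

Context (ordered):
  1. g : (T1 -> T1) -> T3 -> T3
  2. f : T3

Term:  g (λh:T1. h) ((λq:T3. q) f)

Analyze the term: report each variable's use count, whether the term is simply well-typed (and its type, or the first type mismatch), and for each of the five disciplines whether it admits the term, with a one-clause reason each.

usage: g=1, f=1, h [bound]=1, q [bound]=1
use order (left to right): g, h, q, f
typing: the term checks, with type T3
ordered: ✓ — g, f, h, q: once each, no exchange needed
linear: ✓ — each of g, f, h, q used exactly once
affine: ✓ — none of g, f, h, q used more than once
relevant: ✓ — g, f, h, q: all used, weakening unneeded
unrestricted: ✓ — simply typable at T3; W, C, E all held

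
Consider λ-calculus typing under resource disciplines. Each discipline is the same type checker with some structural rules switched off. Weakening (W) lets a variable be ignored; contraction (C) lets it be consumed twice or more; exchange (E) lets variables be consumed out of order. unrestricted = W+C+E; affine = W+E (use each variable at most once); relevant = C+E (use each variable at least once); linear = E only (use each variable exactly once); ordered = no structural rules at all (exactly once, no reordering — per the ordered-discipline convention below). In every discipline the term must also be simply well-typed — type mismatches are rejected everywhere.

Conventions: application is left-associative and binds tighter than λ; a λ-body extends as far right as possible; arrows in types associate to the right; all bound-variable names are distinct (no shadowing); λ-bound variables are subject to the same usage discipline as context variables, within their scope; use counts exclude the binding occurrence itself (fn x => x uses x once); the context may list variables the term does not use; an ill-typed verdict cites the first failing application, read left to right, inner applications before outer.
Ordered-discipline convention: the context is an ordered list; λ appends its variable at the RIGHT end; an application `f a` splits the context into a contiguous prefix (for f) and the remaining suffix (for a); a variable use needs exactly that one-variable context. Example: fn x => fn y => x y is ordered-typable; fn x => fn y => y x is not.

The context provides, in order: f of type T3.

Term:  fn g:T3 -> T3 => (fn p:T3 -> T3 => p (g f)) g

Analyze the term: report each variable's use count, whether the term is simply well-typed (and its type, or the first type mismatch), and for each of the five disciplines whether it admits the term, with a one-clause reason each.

usage: f ×1; g (bound) ×2; p (bound) ×1
order of uses: p, g, f, g
typing: ✓ — (T3 -> T3) -> T3
ordered ✗ (needs contraction — g ×2)
linear ✗ (needs contraction — g ×2)
affine ✗ (needs contraction — g ×2)
relevant ✓ (f, g, p: all used, weakening unneeded)
unrestricted ✓ (typability at (T3 -> T3) -> T3 is all that's needed)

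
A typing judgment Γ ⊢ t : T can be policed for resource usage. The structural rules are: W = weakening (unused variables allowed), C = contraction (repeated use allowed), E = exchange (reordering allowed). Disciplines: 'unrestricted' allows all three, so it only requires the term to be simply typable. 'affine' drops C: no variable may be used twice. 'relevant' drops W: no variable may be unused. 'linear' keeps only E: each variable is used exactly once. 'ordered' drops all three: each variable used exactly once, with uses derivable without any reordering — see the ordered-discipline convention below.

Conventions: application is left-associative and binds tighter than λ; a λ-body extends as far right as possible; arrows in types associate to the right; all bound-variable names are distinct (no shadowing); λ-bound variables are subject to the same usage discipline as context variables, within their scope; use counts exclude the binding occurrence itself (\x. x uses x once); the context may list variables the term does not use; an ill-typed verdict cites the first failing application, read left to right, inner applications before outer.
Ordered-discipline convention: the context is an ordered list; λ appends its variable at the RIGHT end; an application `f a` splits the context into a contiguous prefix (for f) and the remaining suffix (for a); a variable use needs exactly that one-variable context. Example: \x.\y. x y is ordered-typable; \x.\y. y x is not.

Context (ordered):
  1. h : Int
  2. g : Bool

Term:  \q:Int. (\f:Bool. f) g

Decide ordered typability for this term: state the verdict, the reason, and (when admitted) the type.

no — unused: h, q — weakening required
usage: h: 0; g: 1; q (λ-bound): 0; f (λ-bound): 1
left-to-right use order: f, g
typing: well-typed — term : Int -> Bool
across the five disciplines: ordered ✗ · linear ✗ · affine ✓ · relevant ✗ · unrestricted ✓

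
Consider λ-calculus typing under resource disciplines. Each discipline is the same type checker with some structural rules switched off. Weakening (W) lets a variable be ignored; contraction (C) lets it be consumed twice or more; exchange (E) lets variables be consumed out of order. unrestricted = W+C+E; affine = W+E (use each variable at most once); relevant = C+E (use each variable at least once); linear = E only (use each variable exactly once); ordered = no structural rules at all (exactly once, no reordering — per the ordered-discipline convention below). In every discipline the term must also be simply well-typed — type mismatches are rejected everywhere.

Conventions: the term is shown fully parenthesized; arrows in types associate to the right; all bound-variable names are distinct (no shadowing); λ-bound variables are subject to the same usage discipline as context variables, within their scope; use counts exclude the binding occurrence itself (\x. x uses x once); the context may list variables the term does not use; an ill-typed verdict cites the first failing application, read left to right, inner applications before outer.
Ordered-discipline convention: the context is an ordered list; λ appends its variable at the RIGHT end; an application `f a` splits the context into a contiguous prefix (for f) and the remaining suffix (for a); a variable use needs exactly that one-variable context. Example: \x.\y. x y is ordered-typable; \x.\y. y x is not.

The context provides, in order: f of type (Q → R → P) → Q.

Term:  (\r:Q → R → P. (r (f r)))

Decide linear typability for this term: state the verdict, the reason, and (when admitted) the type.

no — repeated use of r ×2
counts: f: 1×, r (bound): 2×
order of uses: r, f, r
typing: well-typed — term : (Q → R → P) → R → P
per-discipline verdicts: ordered ✗; linear ✗; affine ✗; relevant ✓; unrestricted ✓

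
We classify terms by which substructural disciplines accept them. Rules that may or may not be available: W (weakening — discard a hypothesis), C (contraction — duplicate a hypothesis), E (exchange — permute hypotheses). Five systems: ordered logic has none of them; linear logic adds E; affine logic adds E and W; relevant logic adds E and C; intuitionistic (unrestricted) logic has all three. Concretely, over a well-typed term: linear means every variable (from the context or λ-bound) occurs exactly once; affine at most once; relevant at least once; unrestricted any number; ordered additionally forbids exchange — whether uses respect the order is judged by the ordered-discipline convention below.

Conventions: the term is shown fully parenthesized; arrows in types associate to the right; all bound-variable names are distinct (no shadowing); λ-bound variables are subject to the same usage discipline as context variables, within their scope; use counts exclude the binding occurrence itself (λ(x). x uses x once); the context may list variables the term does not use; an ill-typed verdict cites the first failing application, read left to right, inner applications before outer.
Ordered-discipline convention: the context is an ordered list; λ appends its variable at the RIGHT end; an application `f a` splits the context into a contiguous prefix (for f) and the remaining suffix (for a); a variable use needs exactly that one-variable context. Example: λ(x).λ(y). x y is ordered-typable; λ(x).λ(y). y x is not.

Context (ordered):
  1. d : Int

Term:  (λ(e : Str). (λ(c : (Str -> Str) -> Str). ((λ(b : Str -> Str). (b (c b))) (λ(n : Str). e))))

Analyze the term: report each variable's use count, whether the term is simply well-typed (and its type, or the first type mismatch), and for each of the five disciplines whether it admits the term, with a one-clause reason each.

counts: d: 0×; e (λ-bound): 1×; c (λ-bound): 1×; b (λ-bound): 2×; n (λ-bound): 0×
left-to-right use order: b, c, b, e
typing: well-typed — term : Str -> ((Str -> Str) -> Str) -> Str
ordered ✗ (repeated use of b ×2; d, n left unused)
linear ✗ (repeated use of b ×2; d, n left unused)
affine ✗ (repeated use of b ×2)
relevant ✗ (d, n left unused)
unrestricted ✓ (well-typed at Str -> ((Str -> Str) -> Str) -> Str; no restrictions here)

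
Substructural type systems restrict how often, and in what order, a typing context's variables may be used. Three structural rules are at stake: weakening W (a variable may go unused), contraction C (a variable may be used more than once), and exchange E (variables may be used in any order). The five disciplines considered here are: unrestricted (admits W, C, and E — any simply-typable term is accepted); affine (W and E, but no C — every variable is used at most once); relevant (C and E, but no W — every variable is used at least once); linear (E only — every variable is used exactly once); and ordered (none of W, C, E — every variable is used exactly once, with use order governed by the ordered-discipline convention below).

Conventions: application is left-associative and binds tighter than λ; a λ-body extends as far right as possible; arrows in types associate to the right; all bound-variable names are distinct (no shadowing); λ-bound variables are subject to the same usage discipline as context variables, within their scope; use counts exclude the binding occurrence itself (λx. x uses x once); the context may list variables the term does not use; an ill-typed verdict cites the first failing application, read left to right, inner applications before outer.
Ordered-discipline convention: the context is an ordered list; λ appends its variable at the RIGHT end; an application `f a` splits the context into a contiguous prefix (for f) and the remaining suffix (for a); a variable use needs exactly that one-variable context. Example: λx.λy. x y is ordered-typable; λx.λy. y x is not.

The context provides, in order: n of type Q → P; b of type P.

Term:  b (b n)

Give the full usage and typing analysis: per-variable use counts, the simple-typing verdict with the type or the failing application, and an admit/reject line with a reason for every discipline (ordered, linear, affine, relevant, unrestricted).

use counts: n=1, b=2
use order (left to right): b, b, n
typing: ill-typed: can't apply a value of type P
ordered: ✗ — fails simple typing
linear: ✗ — a type mismatch blocks all five
affine: ✗ — the type mismatch rejects it
relevant: ✗ — not simply typable
unrestricted: ✗ — fails simple typing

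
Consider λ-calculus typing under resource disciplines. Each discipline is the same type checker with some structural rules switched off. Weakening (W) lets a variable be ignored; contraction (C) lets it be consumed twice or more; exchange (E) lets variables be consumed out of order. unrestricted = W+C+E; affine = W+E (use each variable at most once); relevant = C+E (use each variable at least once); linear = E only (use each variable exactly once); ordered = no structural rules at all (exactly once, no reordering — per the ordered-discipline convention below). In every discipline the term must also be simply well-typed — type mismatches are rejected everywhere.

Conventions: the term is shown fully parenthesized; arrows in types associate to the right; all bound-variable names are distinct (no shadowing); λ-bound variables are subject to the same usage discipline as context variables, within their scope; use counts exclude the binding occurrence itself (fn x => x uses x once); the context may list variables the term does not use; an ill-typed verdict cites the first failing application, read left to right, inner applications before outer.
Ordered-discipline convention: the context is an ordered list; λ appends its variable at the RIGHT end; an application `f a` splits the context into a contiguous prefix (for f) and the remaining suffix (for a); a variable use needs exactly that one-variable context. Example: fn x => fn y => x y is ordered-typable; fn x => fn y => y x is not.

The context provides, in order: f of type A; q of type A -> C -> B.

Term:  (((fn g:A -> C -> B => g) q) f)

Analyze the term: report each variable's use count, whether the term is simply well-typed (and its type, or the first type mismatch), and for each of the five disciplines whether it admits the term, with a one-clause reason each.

counts: f: 1, q: 1, g [bound]: 1
order of uses: g, q, f
typing: well-typed at C -> B
ordered ✗ (needs exchange: uses follow g, q, f)
linear ✓ (each of f, q, g used exactly once)
affine ✓ (f, q, g: no repeats, contraction unneeded)
relevant ✓ (every one of f, q, g appears)
unrestricted ✓ (simply typable at C -> B; W, C, E all held)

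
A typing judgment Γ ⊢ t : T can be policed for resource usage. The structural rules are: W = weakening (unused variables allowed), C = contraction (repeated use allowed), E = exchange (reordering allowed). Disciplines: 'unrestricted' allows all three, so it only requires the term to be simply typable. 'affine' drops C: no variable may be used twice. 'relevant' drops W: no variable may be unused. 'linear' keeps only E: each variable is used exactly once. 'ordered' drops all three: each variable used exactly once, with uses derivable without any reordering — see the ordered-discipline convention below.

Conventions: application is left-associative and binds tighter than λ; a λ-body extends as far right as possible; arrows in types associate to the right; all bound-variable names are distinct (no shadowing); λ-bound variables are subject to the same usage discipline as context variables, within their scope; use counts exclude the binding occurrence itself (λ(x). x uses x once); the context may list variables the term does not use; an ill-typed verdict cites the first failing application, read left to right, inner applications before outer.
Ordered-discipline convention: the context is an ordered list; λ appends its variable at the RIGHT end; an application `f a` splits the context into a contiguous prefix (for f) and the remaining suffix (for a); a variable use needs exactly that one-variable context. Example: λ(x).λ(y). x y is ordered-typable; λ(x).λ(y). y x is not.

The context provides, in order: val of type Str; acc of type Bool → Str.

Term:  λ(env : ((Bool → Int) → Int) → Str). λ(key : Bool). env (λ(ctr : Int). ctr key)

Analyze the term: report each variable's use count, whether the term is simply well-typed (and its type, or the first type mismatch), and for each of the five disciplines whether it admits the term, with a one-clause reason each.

variable uses: val: 0; acc: 0; env (λ-bound): 1; key (λ-bound): 1; ctr (λ-bound): 1
use order (left to right): env, ctr, key
typing: ill-typed: applying a non-function (Int)
ordered: ✗ — fails simple typing
linear: ✗ — a type mismatch blocks all five
affine: ✗ — the type mismatch rejects it
relevant: ✗ — not simply typable
unrestricted: ✗ — fails simple typing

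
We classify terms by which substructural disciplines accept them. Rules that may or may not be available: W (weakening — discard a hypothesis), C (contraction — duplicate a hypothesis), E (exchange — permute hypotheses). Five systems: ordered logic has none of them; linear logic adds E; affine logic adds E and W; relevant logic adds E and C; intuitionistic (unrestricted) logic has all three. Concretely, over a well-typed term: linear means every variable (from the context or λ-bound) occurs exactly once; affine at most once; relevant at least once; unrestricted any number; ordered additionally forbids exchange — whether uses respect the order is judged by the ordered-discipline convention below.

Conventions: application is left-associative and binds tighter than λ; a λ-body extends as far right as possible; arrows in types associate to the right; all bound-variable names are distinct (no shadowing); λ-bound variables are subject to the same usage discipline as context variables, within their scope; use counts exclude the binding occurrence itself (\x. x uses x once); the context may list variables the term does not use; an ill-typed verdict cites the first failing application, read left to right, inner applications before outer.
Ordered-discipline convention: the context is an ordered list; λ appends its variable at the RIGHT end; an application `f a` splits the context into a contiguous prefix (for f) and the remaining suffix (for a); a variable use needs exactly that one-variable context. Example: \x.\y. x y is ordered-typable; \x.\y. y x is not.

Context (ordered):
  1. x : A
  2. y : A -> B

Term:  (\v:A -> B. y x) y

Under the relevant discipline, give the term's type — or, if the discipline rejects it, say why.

not well-typed under relevant — needs weakening: v unused
use counts: x ×1, y ×2, v (λ-bound) ×0
left-to-right use order: y, x, y
typing: well-typed — term : B
across the five disciplines: ordered ✗ | linear ✗ | affine ✗ | relevant ✗ | unrestricted ✓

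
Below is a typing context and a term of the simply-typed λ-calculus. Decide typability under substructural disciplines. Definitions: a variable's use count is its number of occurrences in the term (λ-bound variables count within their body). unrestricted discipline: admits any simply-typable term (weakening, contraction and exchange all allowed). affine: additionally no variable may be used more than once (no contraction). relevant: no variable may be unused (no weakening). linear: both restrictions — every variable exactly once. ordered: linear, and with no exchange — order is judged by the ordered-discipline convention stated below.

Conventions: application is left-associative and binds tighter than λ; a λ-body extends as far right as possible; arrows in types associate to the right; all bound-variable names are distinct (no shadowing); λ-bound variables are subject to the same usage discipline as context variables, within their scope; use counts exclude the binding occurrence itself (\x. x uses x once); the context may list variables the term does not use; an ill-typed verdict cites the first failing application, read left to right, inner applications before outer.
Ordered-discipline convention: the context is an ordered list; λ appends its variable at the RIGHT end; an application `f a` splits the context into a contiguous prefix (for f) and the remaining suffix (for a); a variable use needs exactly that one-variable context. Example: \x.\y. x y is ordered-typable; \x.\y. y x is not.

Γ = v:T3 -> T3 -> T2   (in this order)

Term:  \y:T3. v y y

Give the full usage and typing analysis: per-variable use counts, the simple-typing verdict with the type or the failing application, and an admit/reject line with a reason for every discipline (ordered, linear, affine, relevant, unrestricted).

variable uses: v: 1×, y (bound): 2×
use order (left to right): v, y, y
typing: well-typed at T3 -> T2
ordered: ✗ — needs contraction — y ×2
linear: ✗ — needs contraction — y ×2
affine: ✗ — needs contraction — y ×2
relevant: ✓ — v, y: all used, weakening unneeded
unrestricted: ✓ — type-checks (T3 -> T2) and nothing is barred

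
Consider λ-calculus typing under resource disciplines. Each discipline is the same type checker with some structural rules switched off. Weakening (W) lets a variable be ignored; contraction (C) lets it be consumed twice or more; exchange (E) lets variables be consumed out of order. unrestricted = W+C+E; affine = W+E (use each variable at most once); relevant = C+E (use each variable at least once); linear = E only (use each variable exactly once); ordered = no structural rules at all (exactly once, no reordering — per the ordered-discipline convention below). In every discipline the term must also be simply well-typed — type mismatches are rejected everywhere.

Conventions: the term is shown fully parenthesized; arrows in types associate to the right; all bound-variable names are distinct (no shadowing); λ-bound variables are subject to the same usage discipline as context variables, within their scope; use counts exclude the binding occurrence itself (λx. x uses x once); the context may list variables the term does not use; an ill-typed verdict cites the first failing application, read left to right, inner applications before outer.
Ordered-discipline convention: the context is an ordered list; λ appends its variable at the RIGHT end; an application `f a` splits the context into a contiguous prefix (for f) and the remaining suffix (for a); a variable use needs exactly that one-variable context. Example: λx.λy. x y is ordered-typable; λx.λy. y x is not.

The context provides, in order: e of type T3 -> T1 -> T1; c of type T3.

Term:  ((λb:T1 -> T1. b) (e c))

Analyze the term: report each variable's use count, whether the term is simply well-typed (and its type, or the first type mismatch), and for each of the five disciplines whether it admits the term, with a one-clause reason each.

usage: e=1; c=1; b (λ-bound)=1
use order (left to right): b, e, c
typing: ✓ — T1 -> T1
ordered: ✓ — e, c, b once each; derivable with no W/C/E
linear: ✓ — exactly-once usage across e, c, b
affine: ✓ — at most one use each (e, c, b)
relevant: ✓ — every one of e, c, b appears
unrestricted: ✓ — well-typed at T1 -> T1; no restrictions here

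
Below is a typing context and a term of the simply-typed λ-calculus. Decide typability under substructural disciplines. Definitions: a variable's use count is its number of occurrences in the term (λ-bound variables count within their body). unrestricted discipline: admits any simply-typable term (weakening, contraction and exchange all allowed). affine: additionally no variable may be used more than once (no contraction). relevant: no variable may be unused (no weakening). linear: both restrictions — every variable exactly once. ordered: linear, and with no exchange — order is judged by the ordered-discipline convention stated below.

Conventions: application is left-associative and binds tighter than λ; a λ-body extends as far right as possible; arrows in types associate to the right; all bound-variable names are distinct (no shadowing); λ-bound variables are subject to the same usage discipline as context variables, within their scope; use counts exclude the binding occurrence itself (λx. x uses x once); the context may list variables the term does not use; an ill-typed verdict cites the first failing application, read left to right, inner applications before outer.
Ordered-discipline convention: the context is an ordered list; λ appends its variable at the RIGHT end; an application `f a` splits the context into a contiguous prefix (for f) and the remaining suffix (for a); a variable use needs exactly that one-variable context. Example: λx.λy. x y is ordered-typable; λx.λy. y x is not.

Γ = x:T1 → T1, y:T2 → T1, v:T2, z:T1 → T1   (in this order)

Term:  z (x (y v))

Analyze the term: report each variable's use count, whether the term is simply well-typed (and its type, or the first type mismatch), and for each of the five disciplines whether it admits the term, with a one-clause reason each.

use counts: x: 1; y: 1; v: 1; z: 1
left-to-right use order: z, x, y, v
typing: ✓ — T1
ordered: ✗ — use order z, x, y, v needs exchange
linear: ✓ — x, y, v, z: one use apiece
affine: ✓ — no duplicate uses among x, y, v, z
relevant: ✓ — none of x, y, v, z goes unused
unrestricted: ✓ — simply typable at T1; W, C, E all held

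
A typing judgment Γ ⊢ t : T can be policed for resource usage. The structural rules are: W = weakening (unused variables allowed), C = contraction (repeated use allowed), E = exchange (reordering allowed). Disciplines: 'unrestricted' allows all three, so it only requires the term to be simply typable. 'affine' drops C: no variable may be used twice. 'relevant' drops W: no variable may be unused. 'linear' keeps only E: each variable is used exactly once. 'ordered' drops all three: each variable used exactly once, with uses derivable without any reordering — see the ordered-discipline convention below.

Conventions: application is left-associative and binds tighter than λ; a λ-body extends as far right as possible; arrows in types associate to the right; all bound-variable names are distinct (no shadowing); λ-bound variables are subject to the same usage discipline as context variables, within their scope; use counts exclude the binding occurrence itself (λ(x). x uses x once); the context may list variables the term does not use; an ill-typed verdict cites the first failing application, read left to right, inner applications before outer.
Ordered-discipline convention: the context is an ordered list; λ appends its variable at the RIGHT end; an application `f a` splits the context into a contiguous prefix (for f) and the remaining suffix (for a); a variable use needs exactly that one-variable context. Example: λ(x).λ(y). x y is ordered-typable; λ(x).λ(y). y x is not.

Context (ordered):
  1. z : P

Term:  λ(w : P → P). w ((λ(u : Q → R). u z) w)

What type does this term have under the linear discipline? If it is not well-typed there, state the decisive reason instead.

not well-typed under linear — fails simple typing
usage: z: 1, w [bound]: 2, u [bound]: 1
left-to-right use order: w, u, z, w
typing: ill-typed: an argument P mismatches the expected Q
summary: ordered ✗; linear ✗; affine ✗; relevant ✗; unrestricted ✗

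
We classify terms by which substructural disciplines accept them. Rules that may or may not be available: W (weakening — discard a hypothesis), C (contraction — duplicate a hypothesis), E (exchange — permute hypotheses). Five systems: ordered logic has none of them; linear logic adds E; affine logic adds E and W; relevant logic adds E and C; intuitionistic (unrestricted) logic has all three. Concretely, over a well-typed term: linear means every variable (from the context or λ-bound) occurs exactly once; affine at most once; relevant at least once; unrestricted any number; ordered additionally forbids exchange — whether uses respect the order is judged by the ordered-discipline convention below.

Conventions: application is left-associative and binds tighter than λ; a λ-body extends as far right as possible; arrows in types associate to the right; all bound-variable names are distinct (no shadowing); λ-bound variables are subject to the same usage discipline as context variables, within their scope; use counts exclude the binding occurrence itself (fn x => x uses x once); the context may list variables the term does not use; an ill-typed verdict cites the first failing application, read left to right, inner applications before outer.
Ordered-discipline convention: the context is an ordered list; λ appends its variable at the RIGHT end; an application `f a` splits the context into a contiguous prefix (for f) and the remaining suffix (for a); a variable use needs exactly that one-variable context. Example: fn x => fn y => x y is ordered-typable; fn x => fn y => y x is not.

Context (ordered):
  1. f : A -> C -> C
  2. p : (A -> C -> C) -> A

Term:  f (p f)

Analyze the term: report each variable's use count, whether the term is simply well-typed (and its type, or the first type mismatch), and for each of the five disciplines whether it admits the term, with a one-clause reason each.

counts: f ×2; p ×1
use order (left to right): f, p, f
typing: ✓ — C -> C
ordered ✗ (repeated use of f ×2)
linear ✗ (repeated use of f ×2)
affine ✗ (repeated use of f ×2)
relevant ✓ (f, p: all used, weakening unneeded)
unrestricted ✓ (well-typed at C -> C; no restrictions here)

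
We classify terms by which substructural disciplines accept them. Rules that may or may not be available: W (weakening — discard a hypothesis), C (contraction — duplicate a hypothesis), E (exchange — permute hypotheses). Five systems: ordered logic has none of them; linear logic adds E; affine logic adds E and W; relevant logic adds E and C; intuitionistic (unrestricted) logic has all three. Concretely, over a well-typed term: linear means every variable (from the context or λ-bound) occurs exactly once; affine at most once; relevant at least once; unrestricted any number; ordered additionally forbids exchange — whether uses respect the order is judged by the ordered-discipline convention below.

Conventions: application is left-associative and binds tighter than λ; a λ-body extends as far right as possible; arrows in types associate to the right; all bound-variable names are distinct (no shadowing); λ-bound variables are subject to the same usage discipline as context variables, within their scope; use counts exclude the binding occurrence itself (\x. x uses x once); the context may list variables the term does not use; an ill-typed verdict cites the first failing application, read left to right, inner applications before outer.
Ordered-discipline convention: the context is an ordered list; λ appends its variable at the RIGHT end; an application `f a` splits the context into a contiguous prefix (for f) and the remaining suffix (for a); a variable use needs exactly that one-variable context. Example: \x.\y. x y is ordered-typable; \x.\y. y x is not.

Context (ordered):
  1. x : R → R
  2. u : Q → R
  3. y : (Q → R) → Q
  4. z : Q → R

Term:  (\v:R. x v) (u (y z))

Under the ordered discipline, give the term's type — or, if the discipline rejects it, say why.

term : R
variable uses: x=1, u=1, y=1, z=1, v (bound)=1
uses in reading order: x, v, u, y, z
typing: the term checks, with type R
summary: ordered ✓ | linear ✓ | affine ✓ | relevant ✓ | unrestricted ✓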